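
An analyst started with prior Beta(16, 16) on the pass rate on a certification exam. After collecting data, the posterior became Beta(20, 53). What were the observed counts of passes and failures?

Beta is conjugate to the binomial likelihood: posterior = Beta(a+s, b+f).
Match parameters: s=20−16=4, f=53−16=37.

4 passes and 37 failures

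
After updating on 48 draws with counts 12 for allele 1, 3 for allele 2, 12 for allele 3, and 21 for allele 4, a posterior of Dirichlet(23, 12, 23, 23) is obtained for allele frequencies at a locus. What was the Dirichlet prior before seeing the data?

Dirichlet(11, 9, 11, 2)

For a Dirichlet(α) prior with multinomial counts c, the posterior is Dirichlet(α + c) componentwise.
Subtract each count from the matching posterior parameter: 23−12=11, 12−3=9, 23−12=11, 23−21=2.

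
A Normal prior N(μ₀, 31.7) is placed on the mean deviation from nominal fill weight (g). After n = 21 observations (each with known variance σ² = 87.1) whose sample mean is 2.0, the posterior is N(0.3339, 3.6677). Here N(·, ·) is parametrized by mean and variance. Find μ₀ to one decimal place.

μ₀ = -12.4

With known observation variance, the Normal–Normal posterior has precision τ_n = τ₀ + n/σ² and mean μ_n = (τ₀μ₀ + (n/σ²)x̄)/τ_n.
Here τ₀ = 1/31.7 = 0.031546 and τ_data = 21/87.1 = 0.241102, so τ_n = 0.272648.
Rearranging for μ₀: μ₀ = (μ_n·τ_n − τ_data·x̄)/τ₀ = (0.3339·0.272648 − 0.241102·2.0) / 0.031546 = -0.391167/0.031546 ≈ -12.4.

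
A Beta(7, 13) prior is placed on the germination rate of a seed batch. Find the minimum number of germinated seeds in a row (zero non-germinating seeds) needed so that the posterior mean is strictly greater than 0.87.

After k germinated seeds and 0 non-germinating seeds the posterior is Beta(7+k, 13), with mean (7+k)/(7+13+k).
Set (7+k)/(20+k) > 0.87 and solve: k > (0.87·20 − 7)/(1 − 0.87) = 80.000.
The smallest integer exceeding 80.000 is 81, and checking k=81: (88)/(101) = 0.8713 > 0.87.

k = 81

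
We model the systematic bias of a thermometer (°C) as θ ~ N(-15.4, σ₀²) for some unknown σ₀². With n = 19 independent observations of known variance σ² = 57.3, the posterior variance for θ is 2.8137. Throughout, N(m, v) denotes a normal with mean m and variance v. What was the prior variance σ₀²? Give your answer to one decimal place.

σ₀² = 42.0

For the Normal–Normal model with known σ², precisions add: τ_n = τ₀ + n/σ².
So 1/σ₀² = 1/2.8137 − 19/57.3 = 0.355404 − 0.331588 = 0.023816.
Hence σ₀² = 1/0.023816 ≈ 42.0.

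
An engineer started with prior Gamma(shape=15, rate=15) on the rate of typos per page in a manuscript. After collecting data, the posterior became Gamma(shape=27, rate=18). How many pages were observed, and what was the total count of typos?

Gamma–Poisson conjugacy: posterior shape = α + Σxᵢ, posterior rate = β + n.
Matching: Σxᵢ = 27 − 15 = 12 and n = 18 − 15 = 3.

n = 3 pages with total 12 typos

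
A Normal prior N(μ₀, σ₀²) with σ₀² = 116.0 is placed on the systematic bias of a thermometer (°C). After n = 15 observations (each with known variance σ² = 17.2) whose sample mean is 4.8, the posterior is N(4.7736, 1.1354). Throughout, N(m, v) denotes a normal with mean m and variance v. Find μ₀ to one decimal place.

μ₀ = 2.1

The posterior mean is a precision-weighted average: μ_n = (τ₀μ₀ + τ_data·x̄)/(τ₀+τ_data), with τ₀=1/σ₀² and τ_data=n/σ².
Here τ₀ = 1/116.0 = 0.008621 and τ_data = 15/17.2 = 0.872093, so τ_n = 0.880714.
Rearranging for μ₀: μ₀ = (μ_n·τ_n − τ_data·x̄)/τ₀ = (4.7736·0.880714 − 0.872093·4.8) / 0.008621 = 0.018130/0.008621 ≈ 2.1.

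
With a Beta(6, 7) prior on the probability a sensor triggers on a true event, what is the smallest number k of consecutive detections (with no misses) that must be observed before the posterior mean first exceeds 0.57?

After k detections and 0 misses the posterior is Beta(6+k, 7), with mean (6+k)/(6+7+k).
Set (6+k)/(13+k) > 0.57 and solve: k > (0.57·13 − 6)/(1 − 0.57) = 3.279.
The smallest integer exceeding 3.279 is 4, and checking k=4: (10)/(17) = 0.5882 > 0.57.

k = 4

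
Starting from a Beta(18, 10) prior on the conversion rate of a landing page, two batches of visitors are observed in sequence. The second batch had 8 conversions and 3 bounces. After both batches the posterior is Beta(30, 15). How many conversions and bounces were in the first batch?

Because Beta–binomial updating is additive in the counts, the combined data contributed (α_post−α_prior, β_post−β_prior) successes and failures.
Total across both batches: 30−18=12 conversions, 15−10=5 bounces.
Subtract the second batch: 12−8=4 conversions and 5−3=2 bounces.

4 conversions and 2 bounces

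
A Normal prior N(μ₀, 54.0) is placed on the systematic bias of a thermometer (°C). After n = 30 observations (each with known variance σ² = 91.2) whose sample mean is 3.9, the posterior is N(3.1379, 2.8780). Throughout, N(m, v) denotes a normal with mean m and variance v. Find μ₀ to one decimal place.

With known observation variance, the Normal–Normal posterior has precision τ_n = τ₀ + n/σ² and mean μ_n = (τ₀μ₀ + (n/σ²)x̄)/τ_n.
Here τ₀ = 1/54.0 = 0.018519 and τ_data = 30/91.2 = 0.328947, so τ_n = 0.347466.
Rearranging for μ₀: μ₀ = (μ_n·τ_n − τ_data·x̄)/τ₀ = (3.1379·0.347466 − 0.328947·3.9) / 0.018519 = -0.192580/0.018519 ≈ -10.4.

μ₀ = -10.4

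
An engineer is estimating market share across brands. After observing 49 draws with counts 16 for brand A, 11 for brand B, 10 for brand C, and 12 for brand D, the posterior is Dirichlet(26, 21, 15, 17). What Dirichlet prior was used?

For a Dirichlet(α) prior with multinomial counts c, the posterior is Dirichlet(α + c) componentwise.
Subtract each count from the matching posterior parameter: 26−16=10, 21−11=10, 15−10=5, 17−12=5.

Dirichlet(10, 10, 5, 5)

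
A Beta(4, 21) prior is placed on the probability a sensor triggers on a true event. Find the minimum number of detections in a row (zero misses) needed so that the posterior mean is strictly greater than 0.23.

After k detections and 0 misses the posterior is Beta(4+k, 21), with mean (4+k)/(4+21+k).
Set (4+k)/(25+k) > 0.23 and solve: k > (0.23·25 − 4)/(1 − 0.23) = 2.273.
The smallest integer exceeding 2.273 is 3.

k = 3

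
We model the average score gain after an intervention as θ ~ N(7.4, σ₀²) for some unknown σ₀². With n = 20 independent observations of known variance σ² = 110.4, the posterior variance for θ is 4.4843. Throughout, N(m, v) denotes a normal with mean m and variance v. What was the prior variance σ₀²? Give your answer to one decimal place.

For the Normal–Normal model with known σ², precisions add: τ_n = τ₀ + n/σ².
So 1/σ₀² = 1/4.4843 − 20/110.4 = 0.223000 − 0.181159 = 0.041841.
Hence σ₀² = 1/0.041841 ≈ 23.9.

σ₀² = 23.9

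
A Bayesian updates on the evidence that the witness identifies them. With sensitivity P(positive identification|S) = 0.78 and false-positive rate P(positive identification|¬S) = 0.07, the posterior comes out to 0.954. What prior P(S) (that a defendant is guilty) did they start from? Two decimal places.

Bayes' rule in odds form gives O(S|E) = O(S)·[P(E|S)/P(E|¬S)], hence O(S) = O(S|E)/LR.
Posterior odds = 0.954/(1−0.954) = 20.7391. LR = 0.78/0.07 = 11.1429.
Prior odds = 20.7391/11.1429 = 1.8612, so P(S) = 1.8612/(1+1.8612) ≈ 0.65.

P(S) = 0.65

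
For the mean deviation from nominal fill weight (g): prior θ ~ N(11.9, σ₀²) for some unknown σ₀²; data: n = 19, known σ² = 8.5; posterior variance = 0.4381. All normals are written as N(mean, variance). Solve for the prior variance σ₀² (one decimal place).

σ₀² = 21.1

For the Normal–Normal model with known σ², precisions add: τ_n = τ₀ + n/σ².
So 1/σ₀² = 1/0.4381 − 19/8.5 = 2.282584 − 2.235294 = 0.047290.
Hence σ₀² = 1/0.047290 ≈ 21.1.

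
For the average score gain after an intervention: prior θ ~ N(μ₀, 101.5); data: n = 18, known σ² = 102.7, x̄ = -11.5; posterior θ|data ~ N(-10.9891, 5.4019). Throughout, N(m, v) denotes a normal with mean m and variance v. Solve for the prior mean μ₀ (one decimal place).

The posterior mean is a precision-weighted average: μ_n = (τ₀μ₀ + τ_data·x̄)/(τ₀+τ_data), with τ₀=1/σ₀² and τ_data=n/σ².
Here τ₀ = 1/101.5 = 0.009852 and τ_data = 18/102.7 = 0.175268, so τ_n = 0.185120.
Rearranging for μ₀: μ₀ = (μ_n·τ_n − τ_data·x̄)/τ₀ = (-10.9891·0.185120 − 0.175268·-11.5) / 0.009852 = -0.018720/0.009852 ≈ -1.9.

μ₀ = -1.9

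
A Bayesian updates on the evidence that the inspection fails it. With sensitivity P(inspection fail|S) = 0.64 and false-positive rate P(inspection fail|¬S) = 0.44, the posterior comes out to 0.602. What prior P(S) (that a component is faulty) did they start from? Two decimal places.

P(S) = 0.51

In odds form, posterior odds = prior odds × likelihood ratio, so prior odds = posterior odds ÷ LR.
Posterior odds = 0.602/(1−0.602) = 1.5126. LR = 0.64/0.44 = 1.4545.
Prior odds = 1.5126/1.4545 = 1.0399, so P(S) = 1.0399/(1+1.0399) ≈ 0.51.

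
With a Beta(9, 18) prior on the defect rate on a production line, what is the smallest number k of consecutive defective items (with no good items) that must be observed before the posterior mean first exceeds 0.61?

k = 20

After k defective items and 0 good items the posterior is Beta(9+k, 18), with mean (9+k)/(9+18+k).
Set (9+k)/(27+k) > 0.61 and solve: k > (0.61·27 − 9)/(1 − 0.61) = 19.154.
The smallest integer exceeding 19.154 is 20, and checking k=20: (29)/(47) = 0.6170 > 0.61.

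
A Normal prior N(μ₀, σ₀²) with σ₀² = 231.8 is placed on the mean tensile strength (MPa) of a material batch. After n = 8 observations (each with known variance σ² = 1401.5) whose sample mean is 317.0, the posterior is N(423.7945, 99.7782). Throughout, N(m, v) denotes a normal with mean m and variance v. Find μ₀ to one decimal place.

With known observation variance, the Normal–Normal posterior has precision τ_n = τ₀ + n/σ² and mean μ_n = (τ₀μ₀ + (n/σ²)x̄)/τ_n.
Here τ₀ = 1/231.8 = 0.004314 and τ_data = 8/1401.5 = 0.005708, so τ_n = 0.010022.
Rearranging for μ₀: μ₀ = (μ_n·τ_n − τ_data·x̄)/τ₀ = (423.7945·0.010022 − 0.005708·317.0) / 0.004314 = 2.437832/0.004314 ≈ 565.1.

μ₀ = 565.1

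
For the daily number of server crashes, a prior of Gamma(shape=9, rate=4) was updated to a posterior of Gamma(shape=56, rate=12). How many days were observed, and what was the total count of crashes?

n = 8 days with total 47 crashes

Gamma–Poisson conjugacy: posterior shape = α + Σxᵢ, posterior rate = β + n.
Matching: Σxᵢ = 56 − 9 = 47 and n = 12 − 4 = 8.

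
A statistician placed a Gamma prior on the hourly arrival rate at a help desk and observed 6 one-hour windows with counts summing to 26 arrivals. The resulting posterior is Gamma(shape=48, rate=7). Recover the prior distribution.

Gamma(shape=22, rate=1)

Gamma–Poisson conjugacy: posterior shape = α + Σxᵢ, posterior rate = β + n.
So α = 48 − 26 = 22 and β = 7 − 6 = 1.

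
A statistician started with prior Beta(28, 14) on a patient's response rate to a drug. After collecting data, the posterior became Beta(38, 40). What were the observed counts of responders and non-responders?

A Beta(a, b) prior with s successes and f failures in binomial data gives a Beta(a+s, b+f) posterior.
So s = 38 − 28 = 10 and f = 40 − 14 = 26.

10 responders and 26 non-responders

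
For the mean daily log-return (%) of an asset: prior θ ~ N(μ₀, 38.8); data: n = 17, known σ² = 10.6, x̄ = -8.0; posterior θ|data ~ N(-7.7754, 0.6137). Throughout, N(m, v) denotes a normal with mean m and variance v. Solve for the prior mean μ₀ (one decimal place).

μ₀ = 6.2

With known observation variance, the Normal–Normal posterior has precision τ_n = τ₀ + n/σ² and mean μ_n = (τ₀μ₀ + (n/σ²)x̄)/τ_n.
Here τ₀ = 1/38.8 = 0.025773 and τ_data = 17/10.6 = 1.603774, so τ_n = 1.629547.
Rearranging for μ₀: μ₀ = (μ_n·τ_n − τ_data·x̄)/τ₀ = (-7.7754·1.629547 − 1.603774·-8.0) / 0.025773 = 0.159812/0.025773 ≈ 6.2.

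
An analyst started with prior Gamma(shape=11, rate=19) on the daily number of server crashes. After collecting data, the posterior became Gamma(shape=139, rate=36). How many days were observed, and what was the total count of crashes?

Gamma–Poisson conjugacy: posterior shape = α + Σxᵢ, posterior rate = β + n.
Matching: Σxᵢ = 139 − 11 = 128 and n = 36 − 19 = 17.

n = 17 days with total 128 crashes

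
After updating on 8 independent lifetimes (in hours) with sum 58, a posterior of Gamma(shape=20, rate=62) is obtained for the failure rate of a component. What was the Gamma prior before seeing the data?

Gamma–exponential conjugacy: posterior shape = α + n, posterior rate = β + Σtᵢ.
So α = 20 − 8 = 12 and β = 62 − 58 = 4.

Gamma(shape=12, rate=4)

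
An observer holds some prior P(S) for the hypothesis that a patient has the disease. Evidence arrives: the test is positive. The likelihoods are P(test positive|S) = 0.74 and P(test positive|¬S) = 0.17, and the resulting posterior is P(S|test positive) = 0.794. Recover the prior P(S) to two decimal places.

Bayes' rule in odds form gives O(S|E) = O(S)·[P(E|S)/P(E|¬S)], hence O(S) = O(S|E)/LR.
Posterior odds = 0.794/(1−0.794) = 3.8544. LR = 0.74/0.17 = 4.3529.
Prior odds = 3.8544/4.3529 = 0.8855, so P(S) = 0.8855/(1+0.8855) ≈ 0.47.

P(S) = 0.47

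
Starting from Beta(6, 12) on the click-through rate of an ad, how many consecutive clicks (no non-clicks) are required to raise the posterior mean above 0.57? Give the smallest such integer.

k = 10

After k clicks and 0 non-clicks the posterior is Beta(6+k, 12), with mean (6+k)/(6+12+k).
Set (6+k)/(18+k) > 0.57 and solve: k > (0.57·18 − 6)/(1 − 0.57) = 9.907.
The smallest integer exceeding 9.907 is 10.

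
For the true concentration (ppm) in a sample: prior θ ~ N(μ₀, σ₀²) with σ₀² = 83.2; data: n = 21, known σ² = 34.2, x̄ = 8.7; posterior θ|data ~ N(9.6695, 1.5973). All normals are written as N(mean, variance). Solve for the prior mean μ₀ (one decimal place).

With known observation variance, the Normal–Normal posterior has precision τ_n = τ₀ + n/σ² and mean μ_n = (τ₀μ₀ + (n/σ²)x̄)/τ_n.
Here τ₀ = 1/83.2 = 0.012019 and τ_data = 21/34.2 = 0.614035, so τ_n = 0.626054.
Rearranging for μ₀: μ₀ = (μ_n·τ_n − τ_data·x̄)/τ₀ = (9.6695·0.626054 − 0.614035·8.7) / 0.012019 = 0.711525/0.012019 ≈ 59.2.

μ₀ = 59.2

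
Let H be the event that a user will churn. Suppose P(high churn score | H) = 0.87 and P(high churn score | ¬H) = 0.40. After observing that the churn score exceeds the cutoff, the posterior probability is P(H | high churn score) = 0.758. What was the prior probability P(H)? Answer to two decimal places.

Bayes' rule in odds form gives O(H|E) = O(H)·[P(E|H)/P(E|¬H)], hence O(H) = O(H|E)/LR.
Posterior odds = 0.758/(1−0.758) = 3.1322. LR = 0.87/0.40 = 2.1750.
Prior odds = 3.1322/2.1750 = 1.4401, so P(H) = 1.4401/(1+1.4401) ≈ 0.59.

P(H) = 0.59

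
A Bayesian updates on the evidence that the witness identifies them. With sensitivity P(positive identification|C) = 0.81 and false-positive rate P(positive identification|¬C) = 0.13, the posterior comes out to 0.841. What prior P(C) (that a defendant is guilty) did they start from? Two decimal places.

P(C) = 0.46

In odds form, posterior odds = prior odds × likelihood ratio, so prior odds = posterior odds ÷ LR.
Posterior odds = 0.841/(1−0.841) = 5.2893. LR = 0.81/0.13 = 6.2308.
Prior odds = 5.2893/6.2308 = 0.8489, so P(C) = 0.8489/(1+0.8489) ≈ 0.46.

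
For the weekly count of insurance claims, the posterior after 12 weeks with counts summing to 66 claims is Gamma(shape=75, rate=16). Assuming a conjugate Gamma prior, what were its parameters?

A Gamma(α, β) prior (rate parametrization) on a Poisson rate with n observations summing to S gives posterior Gamma(α+S, β+n).
So α = 75 − 66 = 9 and β = 16 − 12 = 4.

Gamma(shape=9, rate=4)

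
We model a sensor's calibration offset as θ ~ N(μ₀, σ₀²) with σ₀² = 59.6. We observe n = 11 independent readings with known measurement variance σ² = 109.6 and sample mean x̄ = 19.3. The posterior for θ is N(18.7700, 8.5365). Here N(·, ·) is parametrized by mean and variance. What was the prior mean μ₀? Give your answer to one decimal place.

μ₀ = 15.6

With known observation variance, the Normal–Normal posterior has precision τ_n = τ₀ + n/σ² and mean μ_n = (τ₀μ₀ + (n/σ²)x̄)/τ_n.
Here τ₀ = 1/59.6 = 0.016779 and τ_data = 11/109.6 = 0.100365, so τ_n = 0.117144.
Rearranging for μ₀: μ₀ = (μ_n·τ_n − τ_data·x̄)/τ₀ = (18.7700·0.117144 − 0.100365·19.3) / 0.016779 = 0.261748/0.016779 ≈ 15.6.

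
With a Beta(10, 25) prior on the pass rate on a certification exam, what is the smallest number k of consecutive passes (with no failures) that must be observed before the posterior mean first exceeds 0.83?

After k passes and 0 failures the posterior is Beta(10+k, 25), with mean (10+k)/(10+25+k).
Set (10+k)/(35+k) > 0.83 and solve: k > (0.83·35 − 10)/(1 − 0.83) = 112.059.
The smallest integer exceeding 112.059 is 113.

k = 113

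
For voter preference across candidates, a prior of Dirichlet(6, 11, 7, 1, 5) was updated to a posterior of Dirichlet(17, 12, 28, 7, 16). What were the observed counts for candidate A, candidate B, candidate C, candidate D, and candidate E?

For a Dirichlet(α) prior with multinomial counts c, the posterior is Dirichlet(α + c) componentwise.
Counts are posterior − prior componentwise: 17−6=11, 12−11=1, 28−7=21, 7−1=6, 16−5=11.

counts (11, 1, 21, 6, 11)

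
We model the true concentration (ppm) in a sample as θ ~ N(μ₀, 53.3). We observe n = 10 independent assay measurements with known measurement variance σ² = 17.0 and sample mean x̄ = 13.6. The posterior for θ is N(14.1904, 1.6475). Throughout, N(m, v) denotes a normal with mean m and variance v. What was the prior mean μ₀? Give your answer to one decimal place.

μ₀ = 32.7

The posterior mean is a precision-weighted average: μ_n = (τ₀μ₀ + τ_data·x̄)/(τ₀+τ_data), with τ₀=1/σ₀² and τ_data=n/σ².
Here τ₀ = 1/53.3 = 0.018762 and τ_data = 10/17.0 = 0.588235, so τ_n = 0.606997.
Rearranging for μ₀: μ₀ = (μ_n·τ_n − τ_data·x̄)/τ₀ = (14.1904·0.606997 − 0.588235·13.6) / 0.018762 = 0.613534/0.018762 ≈ 32.7.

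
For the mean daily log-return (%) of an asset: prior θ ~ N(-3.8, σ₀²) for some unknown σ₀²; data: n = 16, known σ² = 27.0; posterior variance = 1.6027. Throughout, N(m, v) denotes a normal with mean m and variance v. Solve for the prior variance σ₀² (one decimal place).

σ₀² = 31.9

For the Normal–Normal model with known σ², precisions add: τ_n = τ₀ + n/σ².
So 1/σ₀² = 1/1.6027 − 16/27.0 = 0.623947 − 0.592593 = 0.031354.
Hence σ₀² = 1/0.031354 ≈ 31.9.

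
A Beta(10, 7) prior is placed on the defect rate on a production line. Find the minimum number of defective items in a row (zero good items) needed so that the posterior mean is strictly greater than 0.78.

After k defective items and 0 good items the posterior is Beta(10+k, 7), with mean (10+k)/(10+7+k).
Set (10+k)/(17+k) > 0.78 and solve: k > (0.78·17 − 10)/(1 − 0.78) = 14.818.
The smallest integer exceeding 14.818 is 15, and checking k=15: (25)/(32) = 0.7812 > 0.78.

k = 15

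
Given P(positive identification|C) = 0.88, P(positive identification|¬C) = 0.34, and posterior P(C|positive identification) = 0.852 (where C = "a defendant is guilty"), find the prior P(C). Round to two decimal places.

P(C) = 0.69

In odds form, posterior odds = prior odds × likelihood ratio, so prior odds = posterior odds ÷ LR.
Posterior odds = 0.852/(1−0.852) = 5.7568. LR = 0.88/0.34 = 2.5882.
Prior odds = 5.7568/2.5882 = 2.2242, so P(C) = 2.2242/(1+2.2242) ≈ 0.69.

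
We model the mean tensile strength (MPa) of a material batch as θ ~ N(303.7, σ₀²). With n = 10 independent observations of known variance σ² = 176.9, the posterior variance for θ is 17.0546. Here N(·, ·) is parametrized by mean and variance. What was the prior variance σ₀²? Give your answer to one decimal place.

σ₀² = 474.8

For the Normal–Normal model with known σ², precisions add: τ_n = τ₀ + n/σ².
So 1/σ₀² = 1/17.0546 − 10/176.9 = 0.058635 − 0.056529 = 0.002106.
Hence σ₀² = 1/0.002106 ≈ 474.8.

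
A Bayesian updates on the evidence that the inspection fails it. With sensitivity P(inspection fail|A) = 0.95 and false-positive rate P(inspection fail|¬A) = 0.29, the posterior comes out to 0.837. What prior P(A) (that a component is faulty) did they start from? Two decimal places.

In odds form, posterior odds = prior odds × likelihood ratio, so prior odds = posterior odds ÷ LR.
Posterior odds = 0.837/(1−0.837) = 5.1350. LR = 0.95/0.29 = 3.2759.
Prior odds = 5.1350/3.2759 = 1.5675, so P(A) = 1.5675/(1+1.5675) ≈ 0.61.

P(A) = 0.61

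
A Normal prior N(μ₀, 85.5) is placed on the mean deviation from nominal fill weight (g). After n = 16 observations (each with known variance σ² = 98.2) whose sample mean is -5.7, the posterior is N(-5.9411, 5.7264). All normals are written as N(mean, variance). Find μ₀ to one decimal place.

μ₀ = -9.3

With known observation variance, the Normal–Normal posterior has precision τ_n = τ₀ + n/σ² and mean μ_n = (τ₀μ₀ + (n/σ²)x̄)/τ_n.
Here τ₀ = 1/85.5 = 0.011696 and τ_data = 16/98.2 = 0.162933, so τ_n = 0.174629.
Rearranging for μ₀: μ₀ = (μ_n·τ_n − τ_data·x̄)/τ₀ = (-5.9411·0.174629 − 0.162933·-5.7) / 0.011696 = -0.108770/0.011696 ≈ -9.3.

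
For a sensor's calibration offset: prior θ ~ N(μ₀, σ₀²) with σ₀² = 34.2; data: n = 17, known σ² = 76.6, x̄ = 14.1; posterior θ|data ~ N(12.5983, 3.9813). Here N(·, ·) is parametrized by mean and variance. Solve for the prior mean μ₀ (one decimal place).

μ₀ = 1.2

The posterior mean is a precision-weighted average: μ_n = (τ₀μ₀ + τ_data·x̄)/(τ₀+τ_data), with τ₀=1/σ₀² and τ_data=n/σ².
Here τ₀ = 1/34.2 = 0.029240 and τ_data = 17/76.6 = 0.221932, so τ_n = 0.251172.
Rearranging for μ₀: μ₀ = (μ_n·τ_n − τ_data·x̄)/τ₀ = (12.5983·0.251172 − 0.221932·14.1) / 0.029240 = 0.035099/0.029240 ≈ 1.2.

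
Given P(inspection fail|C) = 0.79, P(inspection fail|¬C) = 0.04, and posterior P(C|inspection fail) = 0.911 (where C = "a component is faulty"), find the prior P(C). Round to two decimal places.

In odds form, posterior odds = prior odds × likelihood ratio, so prior odds = posterior odds ÷ LR.
Posterior odds = 0.911/(1−0.911) = 10.2360. LR = 0.79/0.04 = 19.7500.
Prior odds = 10.2360/19.7500 = 0.5183, so P(C) = 0.5183/(1+0.5183) ≈ 0.34.

P(C) = 0.34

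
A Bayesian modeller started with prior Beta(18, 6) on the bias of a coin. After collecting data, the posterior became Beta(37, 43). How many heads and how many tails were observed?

19 heads and 37 tails

Under Beta–binomial conjugacy the posterior parameters are (α+s, β+f).
Match parameters: s=37−18=19, f=43−6=37.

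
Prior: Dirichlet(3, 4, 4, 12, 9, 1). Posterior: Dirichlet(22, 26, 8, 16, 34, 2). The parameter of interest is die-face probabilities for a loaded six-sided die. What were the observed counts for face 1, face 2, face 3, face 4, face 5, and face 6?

counts (19, 22, 4, 4, 25, 1)

For a Dirichlet(α) prior with multinomial counts c, the posterior is Dirichlet(α + c) componentwise.
Counts are posterior − prior componentwise: 22−3=19, 26−4=22, 8−4=4, 16−12=4, 34−9=25, 2−1=1.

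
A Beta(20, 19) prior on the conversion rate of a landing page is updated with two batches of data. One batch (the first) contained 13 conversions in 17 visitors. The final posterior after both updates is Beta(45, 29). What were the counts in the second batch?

Because Beta–binomial updating is additive in the counts, the combined data contributed (α_post−α_prior, β_post−β_prior) successes and failures.
Total across both batches: 45−20=25 conversions, 29−19=10 bounces.
Subtract the first batch: 25−13=12 conversions and 10−4=6 bounces.

12 conversions and 6 bounces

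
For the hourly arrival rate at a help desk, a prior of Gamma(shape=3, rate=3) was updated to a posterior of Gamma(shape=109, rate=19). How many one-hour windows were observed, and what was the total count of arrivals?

n = 16 one-hour windows with total 106 arrivals

A Gamma(α, β) prior (rate parametrization) on a Poisson rate with n observations summing to S gives posterior Gamma(α+S, β+n).
Matching: Σxᵢ = 109 − 3 = 106 and n = 19 − 3 = 16.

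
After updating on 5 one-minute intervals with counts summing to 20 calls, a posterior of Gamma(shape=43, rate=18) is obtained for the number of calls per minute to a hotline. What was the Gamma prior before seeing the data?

Gamma(shape=23, rate=13)

A Gamma(α, β) prior (rate parametrization) on a Poisson rate with n observations summing to S gives posterior Gamma(α+S, β+n).
So α = 43 − 20 = 23 and β = 18 − 5 = 13.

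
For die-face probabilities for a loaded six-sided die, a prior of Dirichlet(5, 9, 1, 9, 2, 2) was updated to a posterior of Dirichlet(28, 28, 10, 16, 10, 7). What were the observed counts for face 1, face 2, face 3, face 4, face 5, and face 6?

counts (23, 19, 9, 7, 8, 5)

For a Dirichlet(α) prior with multinomial counts c, the posterior is Dirichlet(α + c) componentwise.
Counts are posterior − prior componentwise: 28−5=23, 28−9=19, 10−1=9, 16−9=7, 10−2=8, 7−2=5.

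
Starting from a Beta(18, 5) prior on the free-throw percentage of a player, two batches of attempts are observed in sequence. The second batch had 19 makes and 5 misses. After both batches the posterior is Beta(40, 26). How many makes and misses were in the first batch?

3 makes and 16 misses

Sequential conjugate updates are equivalent to a single update on the pooled data, so total successes = posterior α − prior α and total failures = posterior β − prior β.
Total across both batches: 40−18=22 makes, 26−5=21 misses.
Subtract the second batch: 22−19=3 makes and 21−5=16 misses.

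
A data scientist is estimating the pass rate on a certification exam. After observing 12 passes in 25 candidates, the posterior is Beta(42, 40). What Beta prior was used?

Beta is conjugate to the binomial likelihood: posterior = Beta(α+s, β+f).
So α = 42 − 12 = 30 and β = 40 − 13 = 27.

Beta(30, 27)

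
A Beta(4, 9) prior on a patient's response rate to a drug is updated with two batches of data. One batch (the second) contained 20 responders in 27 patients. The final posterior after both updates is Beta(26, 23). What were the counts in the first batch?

2 responders and 7 non-responders

Because Beta–binomial updating is additive in the counts, the combined data contributed (α_post−α_prior, β_post−β_prior) successes and failures.
Total across both batches: 26−4=22 responders, 23−9=14 non-responders.
Subtract the second batch: 22−20=2 responders and 14−7=7 non-responders.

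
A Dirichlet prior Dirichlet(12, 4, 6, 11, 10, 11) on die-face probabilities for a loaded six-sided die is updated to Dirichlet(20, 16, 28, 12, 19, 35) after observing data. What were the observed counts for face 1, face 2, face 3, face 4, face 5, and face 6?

counts (8, 12, 22, 1, 9, 24)

For a Dirichlet(α) prior with multinomial counts c, the posterior is Dirichlet(α + c) componentwise.
Counts are posterior − prior componentwise: 20−12=8, 16−4=12, 28−6=22, 12−11=1, 19−10=9, 35−11=24.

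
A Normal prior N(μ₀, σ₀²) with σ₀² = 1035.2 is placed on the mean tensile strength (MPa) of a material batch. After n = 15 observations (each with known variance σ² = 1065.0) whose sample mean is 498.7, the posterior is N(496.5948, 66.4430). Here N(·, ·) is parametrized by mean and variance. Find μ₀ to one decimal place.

μ₀ = 465.9

The posterior mean is a precision-weighted average: μ_n = (τ₀μ₀ + τ_data·x̄)/(τ₀+τ_data), with τ₀=1/σ₀² and τ_data=n/σ².
Here τ₀ = 1/1035.2 = 0.000966 and τ_data = 15/1065.0 = 0.014085, so τ_n = 0.015051.
Rearranging for μ₀: μ₀ = (μ_n·τ_n − τ_data·x̄)/τ₀ = (496.5948·0.015051 − 0.014085·498.7) / 0.000966 = 0.450059/0.000966 ≈ 465.9.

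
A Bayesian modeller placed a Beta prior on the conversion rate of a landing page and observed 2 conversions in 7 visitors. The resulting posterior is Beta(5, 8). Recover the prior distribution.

A Beta(α, β) prior with s successes and f failures in binomial data gives a Beta(α+s, β+f) posterior.
So α = 5 − 2 = 3 and β = 8 − 5 = 3.

Beta(3, 3)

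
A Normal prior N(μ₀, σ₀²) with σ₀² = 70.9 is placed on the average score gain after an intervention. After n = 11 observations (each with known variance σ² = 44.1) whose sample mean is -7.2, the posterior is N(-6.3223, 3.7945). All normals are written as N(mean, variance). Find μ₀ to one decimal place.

μ₀ = 9.2

The posterior mean is a precision-weighted average: μ_n = (τ₀μ₀ + τ_data·x̄)/(τ₀+τ_data), with τ₀=1/σ₀² and τ_data=n/σ².
Here τ₀ = 1/70.9 = 0.014104 and τ_data = 11/44.1 = 0.249433, so τ_n = 0.263537.
Rearranging for μ₀: μ₀ = (μ_n·τ_n − τ_data·x̄)/τ₀ = (-6.3223·0.263537 − 0.249433·-7.2) / 0.014104 = 0.129758/0.014104 ≈ 9.2.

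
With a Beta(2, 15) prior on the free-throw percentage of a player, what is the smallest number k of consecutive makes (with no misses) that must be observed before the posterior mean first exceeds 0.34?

After k makes and 0 misses the posterior is Beta(2+k, 15), with mean (2+k)/(2+15+k).
Set (2+k)/(17+k) > 0.34 and solve: k > (0.34·17 − 2)/(1 − 0.34) = 5.727.
The smallest integer exceeding 5.727 is 6, and checking k=6: (8)/(23) = 0.3478 > 0.34.

k = 6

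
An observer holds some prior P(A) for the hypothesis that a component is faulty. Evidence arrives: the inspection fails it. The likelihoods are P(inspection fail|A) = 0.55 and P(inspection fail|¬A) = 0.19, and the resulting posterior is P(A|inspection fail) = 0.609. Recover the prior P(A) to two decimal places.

In odds form, posterior odds = prior odds × likelihood ratio, so prior odds = posterior odds ÷ LR.
Posterior odds = 0.609/(1−0.609) = 1.5575. LR = 0.55/0.19 = 2.8947.
Prior odds = 1.5575/2.8947 = 0.5381, so P(A) = 0.5381/(1+0.5381) ≈ 0.35.

P(A) = 0.35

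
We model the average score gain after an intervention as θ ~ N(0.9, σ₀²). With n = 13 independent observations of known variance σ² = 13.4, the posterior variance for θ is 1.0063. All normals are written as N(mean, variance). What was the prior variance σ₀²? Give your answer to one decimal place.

σ₀² = 42.4

Posterior precision equals prior precision plus data precision: 1/σ_n² = 1/σ₀² + n/σ².
So 1/σ₀² = 1/1.0063 − 13/13.4 = 0.993739 − 0.970149 = 0.023590.
Hence σ₀² = 1/0.023590 ≈ 42.4.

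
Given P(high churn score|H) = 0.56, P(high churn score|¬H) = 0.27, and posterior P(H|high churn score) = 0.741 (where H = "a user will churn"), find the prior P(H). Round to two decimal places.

P(H) = 0.58

Bayes' rule in odds form gives O(H|E) = O(H)·[P(E|H)/P(E|¬H)], hence O(H) = O(H|E)/LR.
Posterior odds = 0.741/(1−0.741) = 2.8610. LR = 0.56/0.27 = 2.0741.
Prior odds = 2.8610/2.0741 = 1.3794, so P(H) = 1.3794/(1+1.3794) ≈ 0.58.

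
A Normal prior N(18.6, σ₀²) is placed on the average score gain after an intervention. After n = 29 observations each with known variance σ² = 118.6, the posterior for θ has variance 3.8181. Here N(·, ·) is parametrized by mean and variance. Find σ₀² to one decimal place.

Posterior precision equals prior precision plus data precision: 1/σ_n² = 1/σ₀² + n/σ².
So 1/σ₀² = 1/3.8181 − 29/118.6 = 0.261910 − 0.244519 = 0.017391.
Hence σ₀² = 1/0.017391 ≈ 57.5.

σ₀² = 57.5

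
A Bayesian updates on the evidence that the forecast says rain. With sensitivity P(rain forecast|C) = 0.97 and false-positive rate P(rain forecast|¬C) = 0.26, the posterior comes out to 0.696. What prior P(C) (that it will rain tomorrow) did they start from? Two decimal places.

P(C) = 0.38

Bayes' rule in odds form gives O(C|E) = O(C)·[P(E|C)/P(E|¬C)], hence O(C) = O(C|E)/LR.
Posterior odds = 0.696/(1−0.696) = 2.2895. LR = 0.97/0.26 = 3.7308.
Prior odds = 2.2895/3.7308 = 0.6137, so P(C) = 0.6137/(1+0.6137) ≈ 0.38.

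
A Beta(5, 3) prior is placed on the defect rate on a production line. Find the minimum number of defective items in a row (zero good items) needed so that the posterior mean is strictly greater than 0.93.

k = 35

After k defective items and 0 good items the posterior is Beta(5+k, 3), with mean (5+k)/(5+3+k).
Set (5+k)/(8+k) > 0.93 and solve: k > (0.93·8 − 5)/(1 − 0.93) = 34.857.
The smallest integer exceeding 34.857 is 35, and checking k=35: (40)/(43) = 0.9302 > 0.93.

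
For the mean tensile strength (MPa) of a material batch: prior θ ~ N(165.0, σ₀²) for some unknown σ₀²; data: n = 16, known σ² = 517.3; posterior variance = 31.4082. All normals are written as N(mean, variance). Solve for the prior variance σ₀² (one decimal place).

σ₀² = 1100.1

Posterior precision equals prior precision plus data precision: 1/σ_n² = 1/σ₀² + n/σ².
So 1/σ₀² = 1/31.4082 − 16/517.3 = 0.031839 − 0.030930 = 0.000909.
Hence σ₀² = 1/0.000909 ≈ 1100.1.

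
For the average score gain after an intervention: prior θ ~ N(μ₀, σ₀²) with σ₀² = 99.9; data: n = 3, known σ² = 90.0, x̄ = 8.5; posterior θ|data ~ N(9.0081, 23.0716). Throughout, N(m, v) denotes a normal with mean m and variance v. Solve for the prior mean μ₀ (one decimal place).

μ₀ = 10.7

The posterior mean is a precision-weighted average: μ_n = (τ₀μ₀ + τ_data·x̄)/(τ₀+τ_data), with τ₀=1/σ₀² and τ_data=n/σ².
Here τ₀ = 1/99.9 = 0.010010 and τ_data = 3/90.0 = 0.033333, so τ_n = 0.043343.
Rearranging for μ₀: μ₀ = (μ_n·τ_n − τ_data·x̄)/τ₀ = (9.0081·0.043343 − 0.033333·8.5) / 0.010010 = 0.107108/0.010010 ≈ 10.7.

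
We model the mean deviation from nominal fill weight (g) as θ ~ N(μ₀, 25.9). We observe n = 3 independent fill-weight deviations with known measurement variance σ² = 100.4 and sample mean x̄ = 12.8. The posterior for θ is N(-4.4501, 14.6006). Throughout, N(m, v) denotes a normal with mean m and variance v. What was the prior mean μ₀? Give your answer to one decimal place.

The posterior mean is a precision-weighted average: μ_n = (τ₀μ₀ + τ_data·x̄)/(τ₀+τ_data), with τ₀=1/σ₀² and τ_data=n/σ².
Here τ₀ = 1/25.9 = 0.038610 and τ_data = 3/100.4 = 0.029880, so τ_n = 0.068490.
Rearranging for μ₀: μ₀ = (μ_n·τ_n − τ_data·x̄)/τ₀ = (-4.4501·0.068490 − 0.029880·12.8) / 0.038610 = -0.687251/0.038610 ≈ -17.8.

μ₀ = -17.8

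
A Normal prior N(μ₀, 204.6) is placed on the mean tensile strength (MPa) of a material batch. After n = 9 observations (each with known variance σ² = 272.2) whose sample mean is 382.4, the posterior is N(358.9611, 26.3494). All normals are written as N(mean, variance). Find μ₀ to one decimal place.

μ₀ = 200.4

With known observation variance, the Normal–Normal posterior has precision τ_n = τ₀ + n/σ² and mean μ_n = (τ₀μ₀ + (n/σ²)x̄)/τ_n.
Here τ₀ = 1/204.6 = 0.004888 and τ_data = 9/272.2 = 0.033064, so τ_n = 0.037952.
Rearranging for μ₀: μ₀ = (μ_n·τ_n − τ_data·x̄)/τ₀ = (358.9611·0.037952 − 0.033064·382.4) / 0.004888 = 0.979618/0.004888 ≈ 200.4.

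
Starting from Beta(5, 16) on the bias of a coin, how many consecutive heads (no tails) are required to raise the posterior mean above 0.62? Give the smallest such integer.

k = 22

After k heads and 0 tails the posterior is Beta(5+k, 16), with mean (5+k)/(5+16+k).
Set (5+k)/(21+k) > 0.62 and solve: k > (0.62·21 − 5)/(1 − 0.62) = 21.105.
The smallest integer exceeding 21.105 is 22, and checking k=22: (27)/(43) = 0.6279 > 0.62.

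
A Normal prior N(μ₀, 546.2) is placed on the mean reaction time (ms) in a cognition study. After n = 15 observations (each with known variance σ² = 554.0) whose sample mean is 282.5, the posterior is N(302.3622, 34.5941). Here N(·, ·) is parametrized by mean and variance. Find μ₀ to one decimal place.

The posterior mean is a precision-weighted average: μ_n = (τ₀μ₀ + τ_data·x̄)/(τ₀+τ_data), with τ₀=1/σ₀² and τ_data=n/σ².
Here τ₀ = 1/546.2 = 0.001831 and τ_data = 15/554.0 = 0.027076, so τ_n = 0.028907.
Rearranging for μ₀: μ₀ = (μ_n·τ_n − τ_data·x̄)/τ₀ = (302.3622·0.028907 − 0.027076·282.5) / 0.001831 = 1.091414/0.001831 ≈ 596.1.

μ₀ = 596.1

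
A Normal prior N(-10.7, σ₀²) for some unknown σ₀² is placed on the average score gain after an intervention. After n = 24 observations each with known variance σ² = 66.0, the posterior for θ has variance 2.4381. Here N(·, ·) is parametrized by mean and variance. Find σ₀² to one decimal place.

Posterior precision equals prior precision plus data precision: 1/σ_n² = 1/σ₀² + n/σ².
So 1/σ₀² = 1/2.4381 − 24/66.0 = 0.410155 − 0.363636 = 0.046519.
Hence σ₀² = 1/0.046519 ≈ 21.5.

σ₀² = 21.5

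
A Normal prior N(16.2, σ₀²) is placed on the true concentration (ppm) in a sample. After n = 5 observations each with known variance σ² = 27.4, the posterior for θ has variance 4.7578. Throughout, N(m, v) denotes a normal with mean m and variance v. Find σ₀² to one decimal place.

Posterior precision equals prior precision plus data precision: 1/σ_n² = 1/σ₀² + n/σ².
So 1/σ₀² = 1/4.7578 − 5/27.4 = 0.210181 − 0.182482 = 0.027699.
Hence σ₀² = 1/0.027699 ≈ 36.1.

σ₀² = 36.1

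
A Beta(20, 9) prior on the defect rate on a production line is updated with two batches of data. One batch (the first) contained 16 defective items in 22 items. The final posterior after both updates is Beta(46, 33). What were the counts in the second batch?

Because Beta–binomial updating is additive in the counts, the combined data contributed (α_post−α_prior, β_post−β_prior) successes and failures.
Total across both batches: 46−20=26 defective items, 33−9=24 good items.
Subtract the first batch: 26−16=10 defective items and 24−6=18 good items.

10 defective items and 18 good items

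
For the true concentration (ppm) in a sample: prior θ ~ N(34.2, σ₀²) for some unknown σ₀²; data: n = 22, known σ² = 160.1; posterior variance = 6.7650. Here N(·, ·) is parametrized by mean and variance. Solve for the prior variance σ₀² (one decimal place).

σ₀² = 96.1

For the Normal–Normal model with known σ², precisions add: τ_n = τ₀ + n/σ².
So 1/σ₀² = 1/6.7650 − 22/160.1 = 0.147820 − 0.137414 = 0.010406.
Hence σ₀² = 1/0.010406 ≈ 96.1.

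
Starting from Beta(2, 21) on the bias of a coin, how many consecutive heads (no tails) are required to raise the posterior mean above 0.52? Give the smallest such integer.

k = 21

After k heads and 0 tails the posterior is Beta(2+k, 21), with mean (2+k)/(2+21+k).
Set (2+k)/(23+k) > 0.52 and solve: k > (0.52·23 − 2)/(1 − 0.52) = 20.750.
The smallest integer exceeding 20.750 is 21.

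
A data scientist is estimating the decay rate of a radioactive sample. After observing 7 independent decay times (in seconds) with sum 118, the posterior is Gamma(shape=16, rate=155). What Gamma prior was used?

For an exponential likelihood with a Gamma(α, β) prior on the rate, n observations with total T give posterior Gamma(α+n, β+T).
So α = 16 − 7 = 9 and β = 155 − 118 = 37.

Gamma(shape=9, rate=37)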